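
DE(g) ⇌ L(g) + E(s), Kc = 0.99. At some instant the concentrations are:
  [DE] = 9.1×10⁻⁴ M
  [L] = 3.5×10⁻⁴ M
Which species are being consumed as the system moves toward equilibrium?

(E is a pure solid — omitted from Qc.)
Qc = [L] / [DE] = (3.5×10⁻⁴) / (9.1×10⁻⁴) = 0.38
Qc = 0.38 < Kc = 0.99: net forward reaction.

DE (reactants)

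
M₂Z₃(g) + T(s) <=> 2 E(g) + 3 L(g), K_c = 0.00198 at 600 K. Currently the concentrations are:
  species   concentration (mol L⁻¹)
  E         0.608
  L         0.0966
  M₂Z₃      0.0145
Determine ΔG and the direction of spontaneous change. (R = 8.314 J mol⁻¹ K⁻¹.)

(T is a pure solid — omitted from Q_c.)
Q_c = [E]²·[L]³ / [M₂Z₃] = (0.608)²·(0.0966)³ / (0.0145) = 0.0230
ΔG = RT ln(Q_c/K_c) = (8.314 J mol⁻¹ K⁻¹)(600 K) × ln(0.0230/0.00198)
   = (4.988 kJ/mol)(2.452) = 12.2 kJ/mol
ΔG > 0, so the forward reaction is non-spontaneous (proceeds in reverse).

ΔG = 12.2 kJ/mol; the forward reaction is non-spontaneous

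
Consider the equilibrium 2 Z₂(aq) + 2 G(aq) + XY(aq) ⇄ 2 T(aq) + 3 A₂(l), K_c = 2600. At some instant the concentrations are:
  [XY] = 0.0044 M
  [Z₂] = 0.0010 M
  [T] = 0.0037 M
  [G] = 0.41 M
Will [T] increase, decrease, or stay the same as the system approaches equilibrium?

decrease

(A₂ is a pure liquid — omitted from Q_c.)
Q_c = [T]² / ([Z₂]²·[G]²·[XY]) = (0.0037)² / ((0.0010)²·(0.41)²·(0.0044)) = 19000
Q_c = 19000 > K_c = 2600: net reverse reaction.
T is a product, so it decreases.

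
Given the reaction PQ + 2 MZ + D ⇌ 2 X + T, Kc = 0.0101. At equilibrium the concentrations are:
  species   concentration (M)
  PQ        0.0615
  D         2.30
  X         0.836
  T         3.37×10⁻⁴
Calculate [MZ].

At equilibrium, Kc = [X]²·[T] / ([PQ]·[MZ]²·[D]) = 0.0101.
(0.836)²·(3.37×10⁻⁴) / ((0.0615)·([MZ])²·(2.30)) = 0.0101
[MZ]² = 0.165 ⇒ [MZ] = 0.406 M

[MZ] = 0.406 M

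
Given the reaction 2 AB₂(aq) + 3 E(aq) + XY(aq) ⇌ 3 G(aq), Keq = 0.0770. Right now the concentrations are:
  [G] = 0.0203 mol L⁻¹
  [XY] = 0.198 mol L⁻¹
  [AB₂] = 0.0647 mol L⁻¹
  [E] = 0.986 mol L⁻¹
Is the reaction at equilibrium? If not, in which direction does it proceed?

Q = [G]³ / ([AB₂]²·[E]³·[XY]) = (0.0203)³ / ((0.0647)²·(0.986)³·(0.198)) = 0.0105
Q = 0.0105 < Keq = 0.0770, so the forward reaction proceeds.

forward (toward products)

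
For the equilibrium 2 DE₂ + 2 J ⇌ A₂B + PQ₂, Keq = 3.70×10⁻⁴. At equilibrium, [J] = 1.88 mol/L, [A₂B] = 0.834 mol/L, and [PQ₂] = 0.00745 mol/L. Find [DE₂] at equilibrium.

[DE₂] = 2.18 mol/L

At equilibrium, Keq = [A₂B]·[PQ₂] / ([DE₂]²·[J]²) = 3.70×10⁻⁴.
(0.834)·(0.00745) / (([DE₂])²·(1.88)²) = 3.70×10⁻⁴
[DE₂]² = 4.75 ⇒ [DE₂] = 2.18 mol/L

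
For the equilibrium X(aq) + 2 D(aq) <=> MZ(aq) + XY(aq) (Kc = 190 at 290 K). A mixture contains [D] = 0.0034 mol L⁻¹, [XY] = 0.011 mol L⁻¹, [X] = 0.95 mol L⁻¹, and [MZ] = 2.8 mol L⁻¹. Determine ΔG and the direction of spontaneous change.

ΔG = 6.49 kJ/mol; the forward reaction is non-spontaneous

Qc = [MZ]·[XY] / ([X]·[D]²) = (2.8)·(0.011) / ((0.95)·(0.0034)²) = 2800
ΔG = RT ln(Qc/Kc) = (8.314 J mol⁻¹ K⁻¹)(290 K) × ln(2800/190)
   = (2.411 kJ/mol)(2.690) = 6.49 kJ/mol
ΔG > 0, so the forward reaction is non-spontaneous (proceeds in reverse).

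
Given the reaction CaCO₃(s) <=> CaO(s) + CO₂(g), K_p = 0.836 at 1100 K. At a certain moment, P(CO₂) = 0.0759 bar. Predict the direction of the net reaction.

toward products

(CaCO₃, CaO are pure solids — omitted from Q_p.)
Q_p = P(CO₂) = 0.0759
Q_p = 0.0759 < K_p = 0.836, so the forward reaction proceeds.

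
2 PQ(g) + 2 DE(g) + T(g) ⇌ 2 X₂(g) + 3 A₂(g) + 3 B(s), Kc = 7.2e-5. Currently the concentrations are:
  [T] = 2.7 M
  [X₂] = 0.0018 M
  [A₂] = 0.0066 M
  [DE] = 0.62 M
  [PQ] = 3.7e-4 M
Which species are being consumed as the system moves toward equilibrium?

PQ, DE, T (reactants)

(B is a pure solid — omitted from Qc.)
Qc = [X₂]²·[A₂]³ / ([PQ]²·[DE]²·[T]) = (0.0018)²·(0.0066)³ / ((3.7e-4)²·(0.62)²·(2.7)) = 6.6e-6
Qc = 6.6e-6 < Kc = 7.2e-5: net forward reaction.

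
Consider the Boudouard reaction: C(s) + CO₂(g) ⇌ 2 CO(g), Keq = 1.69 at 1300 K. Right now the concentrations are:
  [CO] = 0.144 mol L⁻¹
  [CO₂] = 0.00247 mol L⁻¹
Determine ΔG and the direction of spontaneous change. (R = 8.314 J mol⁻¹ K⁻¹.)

ΔG = 17.3 kJ/mol; the forward reaction is non-spontaneous

(C is a pure solid — omitted from Q.)
Q = [CO]² / [CO₂] = (0.144)² / (0.00247) = 8.40
ΔG = RT ln(Q/Keq) = (8.314 J mol⁻¹ K⁻¹)(1300 K) × ln(8.40/1.69)
   = (10.81 kJ/mol)(1.604) = 17.3 kJ/mol
ΔG > 0, so the forward reaction is non-spontaneous (proceeds in reverse).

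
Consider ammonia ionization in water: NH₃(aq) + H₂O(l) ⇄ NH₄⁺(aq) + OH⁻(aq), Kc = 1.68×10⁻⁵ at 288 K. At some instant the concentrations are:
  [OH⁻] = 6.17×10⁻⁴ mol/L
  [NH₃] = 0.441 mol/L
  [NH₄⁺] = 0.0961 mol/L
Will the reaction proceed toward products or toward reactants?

(H₂O is a pure liquid — omitted from Qc.)
Qc = [NH₄⁺]·[OH⁻] / [NH₃] = (0.0961)·(6.17×10⁻⁴) / (0.441) = 1.34×10⁻⁴
Qc = 1.34×10⁻⁴ > Kc = 1.68×10⁻⁵, so the reverse reaction proceeds.

toward reactants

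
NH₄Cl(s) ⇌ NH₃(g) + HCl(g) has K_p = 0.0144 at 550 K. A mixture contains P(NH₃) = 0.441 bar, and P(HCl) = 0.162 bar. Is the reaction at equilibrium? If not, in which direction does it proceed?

(NH₄Cl is a pure solid — omitted from Q_p.)
Q_p = P(NH₃)·P(HCl) = (0.441)·(0.162) = 0.0714
Q_p = 0.0714 > K_p = 0.0144, so the reverse reaction proceeds.

in the reverse direction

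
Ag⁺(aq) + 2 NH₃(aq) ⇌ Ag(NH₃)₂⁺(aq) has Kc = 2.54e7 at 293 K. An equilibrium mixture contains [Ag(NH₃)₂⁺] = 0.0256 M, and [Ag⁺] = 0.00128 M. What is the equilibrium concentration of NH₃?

[NH₃] = 8.87e-4 M

At equilibrium, Kc = [Ag(NH₃)₂⁺] / ([Ag⁺]·[NH₃]²) = 2.54e7.
(0.0256) / ((0.00128)·([NH₃])²) = 2.54e7
[NH₃]² = 7.87e-7 ⇒ [NH₃] = 8.87e-4 M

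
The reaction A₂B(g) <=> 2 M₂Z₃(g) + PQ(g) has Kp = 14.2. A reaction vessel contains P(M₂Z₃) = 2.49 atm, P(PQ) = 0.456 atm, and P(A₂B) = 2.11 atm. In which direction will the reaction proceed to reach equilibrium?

Qp = P(M₂Z₃)²·P(PQ) / P(A₂B) = (2.49)²·(0.456) / (2.11) = 1.34
Qp = 1.34 < Kp = 14.2, so the forward reaction proceeds.

forward (toward products)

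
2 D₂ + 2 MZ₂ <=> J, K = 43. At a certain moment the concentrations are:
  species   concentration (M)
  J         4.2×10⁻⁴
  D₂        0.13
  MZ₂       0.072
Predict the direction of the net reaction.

toward products

Q = [J] / ([D₂]²·[MZ₂]²) = (4.2×10⁻⁴) / ((0.13)²·(0.072)²) = 4.8
Q = 4.8 < K = 43, so the forward reaction proceeds.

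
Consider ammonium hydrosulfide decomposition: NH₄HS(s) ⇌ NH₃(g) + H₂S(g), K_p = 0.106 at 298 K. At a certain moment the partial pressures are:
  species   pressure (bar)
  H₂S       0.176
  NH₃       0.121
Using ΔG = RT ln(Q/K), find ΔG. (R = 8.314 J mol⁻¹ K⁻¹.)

ΔG = -3.98 kJ/mol

(NH₄HS is a pure solid — omitted from Q_p.)
Q_p = P(NH₃)·P(H₂S) = (0.121)·(0.176) = 0.0213
ΔG = RT ln(Q_p/K_p) = (8.314 J mol⁻¹ K⁻¹)(298 K) × ln(0.0213/0.106)
   = (2.478 kJ/mol)(-1.605) = -3.98 kJ/mol
ΔG < 0, so the forward reaction is spontaneous (proceeds forward).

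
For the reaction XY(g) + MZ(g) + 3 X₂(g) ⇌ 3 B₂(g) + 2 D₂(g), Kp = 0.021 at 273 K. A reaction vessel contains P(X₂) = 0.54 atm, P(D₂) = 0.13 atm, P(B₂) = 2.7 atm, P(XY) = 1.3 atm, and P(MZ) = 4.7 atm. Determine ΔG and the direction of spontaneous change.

ΔG = 6.36 kJ/mol; the forward reaction is non-spontaneous

Qp = P(B₂)³·P(D₂)² / (P(XY)·P(MZ)·P(X₂)³) = (2.7)³·(0.13)² / ((1.3)·(4.7)·(0.54)³) = 0.346
ΔG = RT ln(Qp/Kp) = (8.314 J mol⁻¹ K⁻¹)(273 K) × ln(0.346/0.021)
   = (2.270 kJ/mol)(2.802) = 6.36 kJ/mol
ΔG > 0, so the forward reaction is non-spontaneous (proceeds in reverse).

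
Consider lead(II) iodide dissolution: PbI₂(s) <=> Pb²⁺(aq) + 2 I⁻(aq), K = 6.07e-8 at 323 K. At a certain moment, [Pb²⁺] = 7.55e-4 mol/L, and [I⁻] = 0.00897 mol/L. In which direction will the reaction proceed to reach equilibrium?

(PbI₂ is a pure solid — omitted from Q.)
Q = [Pb²⁺]·[I⁻]² = (7.55e-4)·(0.00897)² = 6.07e-8
Q = 6.07e-8 = K, so the system is already at equilibrium.

at equilibrium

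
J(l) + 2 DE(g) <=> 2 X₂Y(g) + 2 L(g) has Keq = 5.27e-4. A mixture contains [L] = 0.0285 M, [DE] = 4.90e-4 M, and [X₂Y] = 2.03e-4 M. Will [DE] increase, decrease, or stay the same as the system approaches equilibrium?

(J is a pure liquid — omitted from Q.)
Q = [X₂Y]²·[L]² / [DE]² = (2.03e-4)²·(0.0285)² / (4.90e-4)² = 1.39e-4
Q = 1.39e-4 < Keq = 5.27e-4: net forward reaction.
DE is a reactant, so it decreases.

decrease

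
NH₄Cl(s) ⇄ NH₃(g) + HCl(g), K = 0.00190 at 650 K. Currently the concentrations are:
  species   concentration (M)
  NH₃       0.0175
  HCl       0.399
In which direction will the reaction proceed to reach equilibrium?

in the reverse direction

(NH₄Cl is a pure solid — omitted from Q.)
Q = [NH₃]·[HCl] = (0.0175)·(0.399) = 0.00698
Q = 0.00698 > K = 0.00190, so the reverse reaction proceeds.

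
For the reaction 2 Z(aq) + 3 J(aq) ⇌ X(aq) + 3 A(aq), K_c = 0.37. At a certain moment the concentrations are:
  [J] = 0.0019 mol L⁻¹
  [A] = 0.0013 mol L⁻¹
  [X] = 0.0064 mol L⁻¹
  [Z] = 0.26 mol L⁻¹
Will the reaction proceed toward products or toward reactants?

Q_c = [X]·[A]³ / ([Z]²·[J]³) = (0.0064)·(0.0013)³ / ((0.26)²·(0.0019)³) = 0.030
Q_c = 0.030 < K_c = 0.37, so the forward reaction proceeds.

forward (toward products)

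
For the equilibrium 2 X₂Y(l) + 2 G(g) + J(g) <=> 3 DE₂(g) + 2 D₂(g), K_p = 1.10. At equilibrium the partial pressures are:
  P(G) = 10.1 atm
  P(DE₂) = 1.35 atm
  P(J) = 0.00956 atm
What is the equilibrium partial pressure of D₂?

P(D₂) = 0.660 atm

(X₂Y is a pure liquid — omitted from K_p.)
At equilibrium, K_p = P(DE₂)³·P(D₂)² / (P(G)²·P(J)) = 1.10.
(1.35)³·(P(D₂))² / ((10.1)²·(0.00956)) = 1.10
P(D₂)² = 0.436 ⇒ P(D₂) = 0.660 atm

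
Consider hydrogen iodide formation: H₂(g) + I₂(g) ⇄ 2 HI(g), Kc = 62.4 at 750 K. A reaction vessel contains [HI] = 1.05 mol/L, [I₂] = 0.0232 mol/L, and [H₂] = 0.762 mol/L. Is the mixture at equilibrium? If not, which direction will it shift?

yes, at equilibrium

Qc = [HI]² / ([H₂]·[I₂]) = (1.05)² / ((0.762)·(0.0232)) = 62.4
Qc = 62.4 = Kc; the system is at equilibrium.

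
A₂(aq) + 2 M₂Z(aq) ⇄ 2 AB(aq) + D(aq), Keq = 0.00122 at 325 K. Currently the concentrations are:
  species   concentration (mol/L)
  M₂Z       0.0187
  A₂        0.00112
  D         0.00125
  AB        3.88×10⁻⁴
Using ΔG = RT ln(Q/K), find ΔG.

Q = [AB]²·[D] / ([A₂]·[M₂Z]²) = (3.88×10⁻⁴)²·(0.00125) / ((0.00112)·(0.0187)²) = 4.80×10⁻⁴
ΔG = RT ln(Q/Keq) = (8.314 J mol⁻¹ K⁻¹)(325 K) × ln(4.80×10⁻⁴/0.00122)
   = (2.702 kJ/mol)(-0.9328) = -2.52 kJ/mol
ΔG < 0, so the forward reaction is spontaneous (proceeds forward).

ΔG = -2.52 kJ/mol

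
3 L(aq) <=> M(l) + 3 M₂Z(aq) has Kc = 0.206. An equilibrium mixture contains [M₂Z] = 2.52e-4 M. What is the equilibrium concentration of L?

[L] = 4.27e-4 M

(M is a pure liquid — omitted from Kc.)
At equilibrium, Kc = [M₂Z]³ / [L]³ = 0.206.
(2.52e-4)³ / ([L])³ = 0.206
[L]³ = 7.77e-11 ⇒ [L] = 4.27e-4 M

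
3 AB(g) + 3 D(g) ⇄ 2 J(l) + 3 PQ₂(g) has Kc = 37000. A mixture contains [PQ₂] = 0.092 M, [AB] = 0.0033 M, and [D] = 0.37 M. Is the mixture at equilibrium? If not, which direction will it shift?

(J is a pure liquid — omitted from Qc.)
Qc = [PQ₂]³ / ([AB]³·[D]³) = (0.092)³ / ((0.0033)³·(0.37)³) = 4.3×10⁵
Qc = 4.3×10⁵ > Kc = 37000: net reverse reaction.

no; Q > K, reaction proceeds in reverse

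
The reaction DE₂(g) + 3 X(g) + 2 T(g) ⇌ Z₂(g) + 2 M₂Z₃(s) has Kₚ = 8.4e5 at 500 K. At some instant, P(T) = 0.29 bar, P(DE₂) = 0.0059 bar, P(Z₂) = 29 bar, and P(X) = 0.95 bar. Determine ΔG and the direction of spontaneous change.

ΔG = -10.4 kJ/mol; the forward reaction is spontaneous

(M₂Z₃ is a pure solid — omitted from Qₚ.)
Qₚ = P(Z₂) / (P(DE₂)·P(X)³·P(T)²) = (29) / ((0.0059)·(0.95)³·(0.29)²) = 68200
ΔG = RT ln(Qₚ/Kₚ) = (8.314 J mol⁻¹ K⁻¹)(500 K) × ln(68200/8.4e5)
   = (4.157 kJ/mol)(-2.511) = -10.4 kJ/mol
ΔG < 0, so the forward reaction is spontaneous (proceeds forward).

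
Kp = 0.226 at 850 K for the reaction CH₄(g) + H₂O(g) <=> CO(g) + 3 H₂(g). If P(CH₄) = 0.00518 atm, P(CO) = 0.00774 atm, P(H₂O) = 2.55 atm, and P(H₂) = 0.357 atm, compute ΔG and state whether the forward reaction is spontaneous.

Qp = P(CO)·P(H₂)³ / (P(CH₄)·P(H₂O)) = (0.00774)·(0.357)³ / ((0.00518)·(2.55)) = 0.0267
ΔG = RT ln(Qp/Kp) = (8.314 J mol⁻¹ K⁻¹)(850 K) × ln(0.0267/0.226)
   = (7.067 kJ/mol)(-2.136) = -15.1 kJ/mol
ΔG < 0, so the forward reaction is spontaneous (proceeds forward).

ΔG = -15.1 kJ/mol; the forward reaction is spontaneous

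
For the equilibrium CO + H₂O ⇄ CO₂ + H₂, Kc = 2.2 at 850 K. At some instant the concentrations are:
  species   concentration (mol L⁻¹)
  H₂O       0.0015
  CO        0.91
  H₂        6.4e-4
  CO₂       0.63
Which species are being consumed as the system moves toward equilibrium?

Qc = [CO₂]·[H₂] / ([CO]·[H₂O]) = (0.63)·(6.4e-4) / ((0.91)·(0.0015)) = 0.30
Qc = 0.30 < Kc = 2.2: net forward reaction.

CO, H₂O (reactants)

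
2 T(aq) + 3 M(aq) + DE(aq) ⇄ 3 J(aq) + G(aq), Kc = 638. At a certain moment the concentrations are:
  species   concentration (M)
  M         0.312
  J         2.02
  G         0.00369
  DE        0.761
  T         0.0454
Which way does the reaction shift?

at equilibrium

Qc = [J]³·[G] / ([T]²·[M]³·[DE]) = (2.02)³·(0.00369) / ((0.0454)²·(0.312)³·(0.761)) = 638
Qc = 638 = Kc, so the system is already at equilibrium.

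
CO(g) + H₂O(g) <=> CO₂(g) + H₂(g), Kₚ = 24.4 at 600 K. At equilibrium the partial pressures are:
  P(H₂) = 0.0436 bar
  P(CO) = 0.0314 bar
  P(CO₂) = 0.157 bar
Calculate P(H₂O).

P(H₂O) = 0.00893 bar

At equilibrium, Kₚ = P(CO₂)·P(H₂) / (P(CO)·P(H₂O)) = 24.4.
(0.157)·(0.0436) / ((0.0314)·(P(H₂O))) = 24.4
P(H₂O) = 0.00893 bar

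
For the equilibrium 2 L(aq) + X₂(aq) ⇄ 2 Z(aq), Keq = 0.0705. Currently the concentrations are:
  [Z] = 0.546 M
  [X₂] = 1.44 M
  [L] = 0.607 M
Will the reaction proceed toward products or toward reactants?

Q = [Z]² / ([L]²·[X₂]) = (0.546)² / ((0.607)²·(1.44)) = 0.562
Q = 0.562 > Keq = 0.0705, so the reverse reaction proceeds.

reverse (toward reactants)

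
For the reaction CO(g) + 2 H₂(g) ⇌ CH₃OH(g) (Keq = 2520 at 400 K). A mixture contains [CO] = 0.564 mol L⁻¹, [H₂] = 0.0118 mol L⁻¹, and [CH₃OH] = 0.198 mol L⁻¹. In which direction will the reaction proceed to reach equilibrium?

no net change (already at equilibrium)

Q = [CH₃OH] / ([CO]·[H₂]²) = (0.198) / ((0.564)·(0.0118)²) = 2520
Q = 2520 = Keq, so the system is already at equilibrium.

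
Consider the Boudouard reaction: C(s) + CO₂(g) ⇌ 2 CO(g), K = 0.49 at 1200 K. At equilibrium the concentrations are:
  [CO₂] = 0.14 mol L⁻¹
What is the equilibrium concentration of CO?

[CO] = 0.26 mol L⁻¹

(C is a pure solid — omitted from K.)
At equilibrium, K = [CO]² / [CO₂] = 0.49.
([CO])² / (0.14) = 0.49
[CO]² = 0.0686 ⇒ [CO] = 0.26 mol L⁻¹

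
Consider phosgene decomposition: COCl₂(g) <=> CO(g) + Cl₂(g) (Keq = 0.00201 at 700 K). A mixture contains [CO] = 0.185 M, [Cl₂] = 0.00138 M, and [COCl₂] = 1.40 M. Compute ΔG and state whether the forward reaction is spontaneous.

ΔG = -14.0 kJ/mol; the forward reaction is spontaneous

Q = [CO]·[Cl₂] / [COCl₂] = (0.185)·(0.00138) / (1.40) = 1.82e-4
ΔG = RT ln(Q/Keq) = (8.314 J mol⁻¹ K⁻¹)(700 K) × ln(1.82e-4/0.00201)
   = (5.820 kJ/mol)(-2.402) = -14.0 kJ/mol
ΔG < 0, so the forward reaction is spontaneous (proceeds forward).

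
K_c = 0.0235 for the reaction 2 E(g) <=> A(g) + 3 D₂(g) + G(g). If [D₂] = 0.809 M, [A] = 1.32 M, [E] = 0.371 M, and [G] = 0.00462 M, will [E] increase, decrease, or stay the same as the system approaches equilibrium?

Q_c = [A]·[D₂]³·[G] / [E]² = (1.32)·(0.809)³·(0.00462) / (0.371)² = 0.0235
Q_c = 0.0235 = K_c; the system is at equilibrium.

stay the same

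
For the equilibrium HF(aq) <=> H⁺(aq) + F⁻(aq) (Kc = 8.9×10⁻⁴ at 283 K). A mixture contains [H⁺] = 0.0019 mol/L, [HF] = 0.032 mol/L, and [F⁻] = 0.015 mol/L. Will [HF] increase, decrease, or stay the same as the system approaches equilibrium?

Qc = [H⁺]·[F⁻] / [HF] = (0.0019)·(0.015) / (0.032) = 8.9×10⁻⁴
Qc = 8.9×10⁻⁴ = Kc; the system is at equilibrium.

stay the same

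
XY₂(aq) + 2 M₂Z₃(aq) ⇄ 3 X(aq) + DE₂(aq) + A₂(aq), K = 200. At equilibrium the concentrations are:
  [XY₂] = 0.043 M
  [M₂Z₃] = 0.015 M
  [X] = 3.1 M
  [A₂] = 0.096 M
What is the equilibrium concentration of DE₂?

[DE₂] = 6.8×10⁻⁴ M

At equilibrium, K = [X]³·[DE₂]·[A₂] / ([XY₂]·[M₂Z₃]²) = 200.
(3.1)³·([DE₂])·(0.096) / ((0.043)·(0.015)²) = 200
[DE₂] = 6.77×10⁻⁴ = 6.8×10⁻⁴ M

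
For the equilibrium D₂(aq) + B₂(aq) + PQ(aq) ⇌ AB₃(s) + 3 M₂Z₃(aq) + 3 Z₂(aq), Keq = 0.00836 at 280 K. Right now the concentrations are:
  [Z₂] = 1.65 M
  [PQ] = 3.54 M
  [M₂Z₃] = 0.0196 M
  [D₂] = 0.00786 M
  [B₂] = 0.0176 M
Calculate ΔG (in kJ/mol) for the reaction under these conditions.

(AB₃ is a pure solid — omitted from Q.)
Q = [M₂Z₃]³·[Z₂]³ / ([D₂]·[B₂]·[PQ]) = (0.0196)³·(1.65)³ / ((0.00786)·(0.0176)·(3.54)) = 0.0691
ΔG = RT ln(Q/Keq) = (8.314 J mol⁻¹ K⁻¹)(280 K) × ln(0.0691/0.00836)
   = (2.328 kJ/mol)(2.112) = 4.92 kJ/mol
ΔG > 0, so the forward reaction is non-spontaneous (proceeds in reverse).

ΔG = 4.92 kJ/mol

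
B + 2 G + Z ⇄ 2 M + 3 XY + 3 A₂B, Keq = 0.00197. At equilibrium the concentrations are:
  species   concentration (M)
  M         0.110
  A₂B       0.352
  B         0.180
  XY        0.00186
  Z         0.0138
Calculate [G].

At equilibrium, Keq = [M]²·[XY]³·[A₂B]³ / ([B]·[G]²·[Z]) = 0.00197.
(0.110)²·(0.00186)³·(0.352)³ / ((0.180)·([G])²·(0.0138)) = 0.00197
[G]² = 6.94e-7 ⇒ [G] = 8.33e-4 M

[G] = 8.33e-4 M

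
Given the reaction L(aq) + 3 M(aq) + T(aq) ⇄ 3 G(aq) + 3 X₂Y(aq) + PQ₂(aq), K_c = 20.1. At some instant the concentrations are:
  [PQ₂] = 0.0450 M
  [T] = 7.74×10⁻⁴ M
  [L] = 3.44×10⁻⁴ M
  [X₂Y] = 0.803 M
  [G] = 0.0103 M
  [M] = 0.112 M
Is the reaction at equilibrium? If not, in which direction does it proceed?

reverse (toward reactants)

Q_c = [G]³·[X₂Y]³·[PQ₂] / ([L]·[M]³·[T]) = (0.0103)³·(0.803)³·(0.0450) / ((3.44×10⁻⁴)·(0.112)³·(7.74×10⁻⁴)) = 68.1
Q_c = 68.1 > K_c = 20.1, so the reverse reaction proceeds.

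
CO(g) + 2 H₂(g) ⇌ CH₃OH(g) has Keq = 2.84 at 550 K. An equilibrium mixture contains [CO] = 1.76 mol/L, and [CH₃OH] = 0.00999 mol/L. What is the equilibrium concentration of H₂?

At equilibrium, Keq = [CH₃OH] / ([CO]·[H₂]²) = 2.84.
(0.00999) / ((1.76)·([H₂])²) = 2.84
[H₂]² = 0.00200 ⇒ [H₂] = 0.0447 mol/L

[H₂] = 0.0447 mol/L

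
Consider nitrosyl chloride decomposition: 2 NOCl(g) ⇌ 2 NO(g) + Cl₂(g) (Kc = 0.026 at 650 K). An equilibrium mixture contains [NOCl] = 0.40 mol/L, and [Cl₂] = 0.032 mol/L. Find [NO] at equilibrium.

At equilibrium, Kc = [NO]²·[Cl₂] / [NOCl]² = 0.026.
([NO])²·(0.032) / (0.40)² = 0.026
[NO]² = 0.130 ⇒ [NO] = 0.36 mol/L

[NO] = 0.36 mol/L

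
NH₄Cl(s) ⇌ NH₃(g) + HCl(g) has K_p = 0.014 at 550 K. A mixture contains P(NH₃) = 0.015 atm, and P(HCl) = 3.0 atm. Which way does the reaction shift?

(NH₄Cl is a pure solid — omitted from Q_p.)
Q_p = P(NH₃)·P(HCl) = (0.015)·(3.0) = 0.045
Q_p = 0.045 > K_p = 0.014, so the reverse reaction proceeds.

to the left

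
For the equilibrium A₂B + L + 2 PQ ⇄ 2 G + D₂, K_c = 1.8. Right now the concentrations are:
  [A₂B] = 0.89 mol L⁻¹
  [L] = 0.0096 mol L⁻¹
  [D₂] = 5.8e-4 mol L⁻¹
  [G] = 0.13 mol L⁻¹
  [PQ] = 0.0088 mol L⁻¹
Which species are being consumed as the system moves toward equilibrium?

G, D₂ (products)

Q_c = [G]²·[D₂] / ([A₂B]·[L]·[PQ]²) = (0.13)²·(5.8e-4) / ((0.89)·(0.0096)·(0.0088)²) = 15
Q_c = 15 > K_c = 1.8: net reverse reaction.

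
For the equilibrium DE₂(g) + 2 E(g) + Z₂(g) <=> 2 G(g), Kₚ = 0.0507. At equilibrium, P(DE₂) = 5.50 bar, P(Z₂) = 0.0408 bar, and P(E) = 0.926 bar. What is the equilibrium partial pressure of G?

At equilibrium, Kₚ = P(G)² / (P(DE₂)·P(E)²·P(Z₂)) = 0.0507.
(P(G))² / ((5.50)·(0.926)²·(0.0408)) = 0.0507
P(G)² = 0.00976 ⇒ P(G) = 0.0988 bar

P(G) = 0.0988 bar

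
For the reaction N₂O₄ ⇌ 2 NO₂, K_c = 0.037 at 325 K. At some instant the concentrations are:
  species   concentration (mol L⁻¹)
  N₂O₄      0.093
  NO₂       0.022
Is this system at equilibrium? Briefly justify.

no; Q < K, reaction proceeds forward

Q_c = [NO₂]² / [N₂O₄] = (0.022)² / (0.093) = 0.0052
Q_c = 0.0052 < K_c = 0.037: net forward reaction.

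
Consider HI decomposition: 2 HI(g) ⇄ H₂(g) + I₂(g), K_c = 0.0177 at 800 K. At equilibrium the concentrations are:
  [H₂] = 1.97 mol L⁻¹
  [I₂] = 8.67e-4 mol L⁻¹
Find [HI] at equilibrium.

[HI] = 0.311 mol L⁻¹

At equilibrium, K_c = [H₂]·[I₂] / [HI]² = 0.0177.
(1.97)·(8.67e-4) / ([HI])² = 0.0177
[HI]² = 0.0965 ⇒ [HI] = 0.311 mol L⁻¹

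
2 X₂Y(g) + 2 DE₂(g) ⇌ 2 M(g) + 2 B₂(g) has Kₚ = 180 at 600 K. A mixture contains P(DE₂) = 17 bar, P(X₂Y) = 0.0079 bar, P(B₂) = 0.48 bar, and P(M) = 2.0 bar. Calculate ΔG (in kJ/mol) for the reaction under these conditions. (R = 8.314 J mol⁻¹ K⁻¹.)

Qₚ = P(M)²·P(B₂)² / (P(X₂Y)²·P(DE₂)²) = (2.0)²·(0.48)² / ((0.0079)²·(17)²) = 51.1
ΔG = RT ln(Qₚ/Kₚ) = (8.314 J mol⁻¹ K⁻¹)(600 K) × ln(51.1/180)
   = (4.988 kJ/mol)(-1.259) = -6.28 kJ/mol
ΔG < 0, so the forward reaction is spontaneous (proceeds forward).

ΔG = -6.28 kJ/mol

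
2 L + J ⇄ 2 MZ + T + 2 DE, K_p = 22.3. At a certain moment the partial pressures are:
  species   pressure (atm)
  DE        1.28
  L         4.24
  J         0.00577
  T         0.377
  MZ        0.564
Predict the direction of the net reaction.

forward (toward products)

Q_p = P(MZ)²·P(T)·P(DE)² / (P(L)²·P(J)) = (0.564)²·(0.377)·(1.28)² / ((4.24)²·(0.00577)) = 1.89
Q_p = 1.89 < K_p = 22.3, so the forward reaction proceeds.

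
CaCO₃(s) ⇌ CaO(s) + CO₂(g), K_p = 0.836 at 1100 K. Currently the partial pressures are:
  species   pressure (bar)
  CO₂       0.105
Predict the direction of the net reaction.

(CaCO₃, CaO are pure solids — omitted from Q_p.)
Q_p = P(CO₂) = 0.105
Q_p = 0.105 < K_p = 0.836, so the forward reaction proceeds.

toward products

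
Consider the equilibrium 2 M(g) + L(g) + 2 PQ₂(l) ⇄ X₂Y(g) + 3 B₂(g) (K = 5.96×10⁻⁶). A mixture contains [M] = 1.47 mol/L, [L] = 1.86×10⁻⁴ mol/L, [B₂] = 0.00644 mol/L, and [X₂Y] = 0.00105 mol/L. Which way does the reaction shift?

to the right

(PQ₂ is a pure liquid — omitted from Q.)
Q = [X₂Y]·[B₂]³ / ([M]²·[L]) = (0.00105)·(0.00644)³ / ((1.47)²·(1.86×10⁻⁴)) = 6.98×10⁻⁷
Q = 6.98×10⁻⁷ < K = 5.96×10⁻⁶, so the forward reaction proceeds.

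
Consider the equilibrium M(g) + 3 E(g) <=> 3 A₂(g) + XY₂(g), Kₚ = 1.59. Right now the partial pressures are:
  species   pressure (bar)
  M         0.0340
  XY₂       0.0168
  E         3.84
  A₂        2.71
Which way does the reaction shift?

Qₚ = P(A₂)³·P(XY₂) / (P(M)·P(E)³) = (2.71)³·(0.0168) / ((0.0340)·(3.84)³) = 0.174
Qₚ = 0.174 < Kₚ = 1.59, so the forward reaction proceeds.

forward (toward products)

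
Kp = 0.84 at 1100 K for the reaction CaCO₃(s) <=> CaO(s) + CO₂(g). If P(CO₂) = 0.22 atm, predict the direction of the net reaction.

in the forward direction

(CaCO₃, CaO are pure solids — omitted from Qp.)
Qp = P(CO₂) = 0.22
Qp = 0.22 < Kp = 0.84, so the forward reaction proceeds.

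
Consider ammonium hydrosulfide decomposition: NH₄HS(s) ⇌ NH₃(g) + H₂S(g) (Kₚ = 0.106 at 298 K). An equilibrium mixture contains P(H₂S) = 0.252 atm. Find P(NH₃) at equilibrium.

P(NH₃) = 0.421 atm

(NH₄HS is a pure solid — omitted from Kₚ.)
At equilibrium, Kₚ = P(NH₃)·P(H₂S) = 0.106.
(P(NH₃))·(0.252) = 0.106
P(NH₃) = 0.421 atm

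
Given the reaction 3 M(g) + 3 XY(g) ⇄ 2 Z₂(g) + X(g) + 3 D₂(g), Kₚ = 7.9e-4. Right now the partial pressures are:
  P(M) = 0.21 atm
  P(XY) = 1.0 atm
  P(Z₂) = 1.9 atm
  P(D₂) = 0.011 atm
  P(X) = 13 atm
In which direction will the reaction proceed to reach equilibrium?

reverse (toward reactants)

Qₚ = P(Z₂)²·P(X)·P(D₂)³ / (P(M)³·P(XY)³) = (1.9)²·(13)·(0.011)³ / ((0.21)³·(1.0)³) = 0.0067
Qₚ = 0.0067 > Kₚ = 7.9e-4, so the reverse reaction proceeds.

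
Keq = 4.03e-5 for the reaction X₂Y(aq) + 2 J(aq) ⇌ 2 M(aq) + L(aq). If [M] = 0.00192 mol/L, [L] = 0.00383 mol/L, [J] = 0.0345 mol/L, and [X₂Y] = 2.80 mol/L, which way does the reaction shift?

Q = [M]²·[L] / ([X₂Y]·[J]²) = (0.00192)²·(0.00383) / ((2.80)·(0.0345)²) = 4.24e-6
Q = 4.24e-6 < Keq = 4.03e-5, so the forward reaction proceeds.

in the forward direction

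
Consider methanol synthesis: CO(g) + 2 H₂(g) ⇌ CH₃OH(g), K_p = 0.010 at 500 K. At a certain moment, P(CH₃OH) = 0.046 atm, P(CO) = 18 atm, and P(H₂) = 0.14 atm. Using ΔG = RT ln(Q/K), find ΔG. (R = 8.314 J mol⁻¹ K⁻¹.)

Q_p = P(CH₃OH) / (P(CO)·P(H₂)²) = (0.046) / ((18)·(0.14)²) = 0.130
ΔG = RT ln(Q_p/K_p) = (8.314 J mol⁻¹ K⁻¹)(500 K) × ln(0.130/0.010)
   = (4.157 kJ/mol)(2.565) = 10.7 kJ/mol
ΔG > 0, so the forward reaction is non-spontaneous (proceeds in reverse).

ΔG = 10.7 kJ/mol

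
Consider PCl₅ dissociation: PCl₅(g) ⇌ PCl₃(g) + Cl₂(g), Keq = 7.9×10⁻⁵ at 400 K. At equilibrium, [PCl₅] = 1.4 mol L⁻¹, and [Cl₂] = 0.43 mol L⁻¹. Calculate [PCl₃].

At equilibrium, Keq = [PCl₃]·[Cl₂] / [PCl₅] = 7.9×10⁻⁵.
([PCl₃])·(0.43) / (1.4) = 7.9×10⁻⁵
[PCl₃] = 2.57×10⁻⁴ = 2.6×10⁻⁴ mol L⁻¹

[PCl₃] = 2.6×10⁻⁴ mol L⁻¹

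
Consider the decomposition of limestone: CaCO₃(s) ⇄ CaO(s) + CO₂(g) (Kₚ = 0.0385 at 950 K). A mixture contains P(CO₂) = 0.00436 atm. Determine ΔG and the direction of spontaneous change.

ΔG = -17.2 kJ/mol; the forward reaction is spontaneous

(CaCO₃, CaO are pure solids — omitted from Qₚ.)
Qₚ = P(CO₂) = 0.00436
ΔG = RT ln(Qₚ/Kₚ) = (8.314 J mol⁻¹ K⁻¹)(950 K) × ln(0.00436/0.0385)
   = (7.898 kJ/mol)(-2.178) = -17.2 kJ/mol
ΔG < 0, so the forward reaction is spontaneous (proceeds forward).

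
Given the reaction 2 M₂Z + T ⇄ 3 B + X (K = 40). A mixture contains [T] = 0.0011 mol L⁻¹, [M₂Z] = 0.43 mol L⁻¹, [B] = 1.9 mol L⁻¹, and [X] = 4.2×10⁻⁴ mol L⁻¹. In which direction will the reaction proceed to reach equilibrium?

Q = [B]³·[X] / ([M₂Z]²·[T]) = (1.9)³·(4.2×10⁻⁴) / ((0.43)²·(0.0011)) = 14
Q = 14 < K = 40, so the forward reaction proceeds.

forward (toward products)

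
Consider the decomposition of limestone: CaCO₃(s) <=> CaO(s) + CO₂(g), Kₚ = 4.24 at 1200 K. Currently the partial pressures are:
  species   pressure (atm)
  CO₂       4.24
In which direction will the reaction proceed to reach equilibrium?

neither direction; the system is at equilibrium

(CaCO₃, CaO are pure solids — omitted from Qₚ.)
Qₚ = P(CO₂) = 4.24
Qₚ = 4.24 = Kₚ, so the system is already at equilibrium.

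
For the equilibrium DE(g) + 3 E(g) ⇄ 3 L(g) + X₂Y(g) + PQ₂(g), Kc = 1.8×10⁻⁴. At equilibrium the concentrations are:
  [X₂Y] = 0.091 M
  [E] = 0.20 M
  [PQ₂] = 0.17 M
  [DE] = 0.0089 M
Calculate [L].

[L] = 0.0094 M

At equilibrium, Kc = [L]³·[X₂Y]·[PQ₂] / ([DE]·[E]³) = 1.8×10⁻⁴.
([L])³·(0.091)·(0.17) / ((0.0089)·(0.20)³) = 1.8×10⁻⁴
[L]³ = 8.28×10⁻⁷ ⇒ [L] = 0.0094 M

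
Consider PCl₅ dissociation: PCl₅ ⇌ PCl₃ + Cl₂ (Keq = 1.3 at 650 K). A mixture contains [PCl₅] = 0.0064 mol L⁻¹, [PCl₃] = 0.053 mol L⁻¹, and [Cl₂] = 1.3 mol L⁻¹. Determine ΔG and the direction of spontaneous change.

ΔG = 11.4 kJ/mol; the forward reaction is non-spontaneous

Q = [PCl₃]·[Cl₂] / [PCl₅] = (0.053)·(1.3) / (0.0064) = 10.8
ΔG = RT ln(Q/Keq) = (8.314 J mol⁻¹ K⁻¹)(650 K) × ln(10.8/1.3)
   = (5.404 kJ/mol)(2.117) = 11.4 kJ/mol
ΔG > 0, so the forward reaction is non-spontaneous (proceeds in reverse).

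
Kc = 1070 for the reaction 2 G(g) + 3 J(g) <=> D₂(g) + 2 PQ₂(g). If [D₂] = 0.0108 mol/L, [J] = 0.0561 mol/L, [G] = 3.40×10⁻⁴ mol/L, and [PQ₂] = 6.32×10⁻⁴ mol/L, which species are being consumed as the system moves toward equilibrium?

Qc = [D₂]·[PQ₂]² / ([G]²·[J]³) = (0.0108)·(6.32×10⁻⁴)² / ((3.40×10⁻⁴)²·(0.0561)³) = 211
Qc = 211 < Kc = 1070: net forward reaction.

G, J (reactants)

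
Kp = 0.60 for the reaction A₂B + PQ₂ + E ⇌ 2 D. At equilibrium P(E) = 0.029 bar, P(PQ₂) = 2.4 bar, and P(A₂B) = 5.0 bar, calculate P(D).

At equilibrium, Kp = P(D)² / (P(A₂B)·P(PQ₂)·P(E)) = 0.60.
(P(D))² / ((5.0)·(2.4)·(0.029)) = 0.60
P(D)² = 0.209 ⇒ P(D) = 0.46 bar

P(D) = 0.46 bar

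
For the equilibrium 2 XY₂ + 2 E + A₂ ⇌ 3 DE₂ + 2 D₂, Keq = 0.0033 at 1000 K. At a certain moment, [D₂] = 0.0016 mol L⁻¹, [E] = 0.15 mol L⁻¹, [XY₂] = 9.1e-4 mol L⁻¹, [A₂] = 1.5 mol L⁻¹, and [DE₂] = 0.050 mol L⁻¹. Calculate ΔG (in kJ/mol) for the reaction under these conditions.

Q = [DE₂]³·[D₂]² / ([XY₂]²·[E]²·[A₂]) = (0.050)³·(0.0016)² / ((9.1e-4)²·(0.15)²·(1.5)) = 0.0114
ΔG = RT ln(Q/Keq) = (8.314 J mol⁻¹ K⁻¹)(1000 K) × ln(0.0114/0.0033)
   = (8.314 kJ/mol)(1.240) = 10.3 kJ/mol
ΔG > 0, so the forward reaction is non-spontaneous (proceeds in reverse).

ΔG = 10.3 kJ/mol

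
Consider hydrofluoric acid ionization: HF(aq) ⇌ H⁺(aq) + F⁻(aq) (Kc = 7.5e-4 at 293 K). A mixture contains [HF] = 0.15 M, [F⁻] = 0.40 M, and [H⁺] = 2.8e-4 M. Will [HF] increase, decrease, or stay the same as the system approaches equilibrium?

stay the same

Qc = [H⁺]·[F⁻] / [HF] = (2.8e-4)·(0.40) / (0.15) = 7.5e-4
Qc = 7.5e-4 = Kc; the system is at equilibrium.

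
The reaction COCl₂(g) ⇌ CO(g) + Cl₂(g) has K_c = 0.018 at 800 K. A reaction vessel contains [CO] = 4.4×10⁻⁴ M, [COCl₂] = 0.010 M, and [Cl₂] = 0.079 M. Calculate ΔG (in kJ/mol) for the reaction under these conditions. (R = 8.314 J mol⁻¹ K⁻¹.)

ΔG = -10.9 kJ/mol

Q_c = [CO]·[Cl₂] / [COCl₂] = (4.4×10⁻⁴)·(0.079) / (0.010) = 0.00348
ΔG = RT ln(Q_c/K_c) = (8.314 J mol⁻¹ K⁻¹)(800 K) × ln(0.00348/0.018)
   = (6.651 kJ/mol)(-1.643) = -10.9 kJ/mol
ΔG < 0, so the forward reaction is spontaneous (proceeds forward).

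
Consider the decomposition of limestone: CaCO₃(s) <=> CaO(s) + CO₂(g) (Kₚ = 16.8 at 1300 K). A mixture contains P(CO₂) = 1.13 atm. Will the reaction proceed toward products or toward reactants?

to the right

(CaCO₃, CaO are pure solids — omitted from Qₚ.)
Qₚ = P(CO₂) = 1.13
Qₚ = 1.13 < Kₚ = 16.8, so the forward reaction proceeds.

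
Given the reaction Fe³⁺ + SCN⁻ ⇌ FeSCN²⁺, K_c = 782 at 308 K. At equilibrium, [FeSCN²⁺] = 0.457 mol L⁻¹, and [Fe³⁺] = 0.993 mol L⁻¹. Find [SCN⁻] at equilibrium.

[SCN⁻] = 5.89×10⁻⁴ mol L⁻¹

At equilibrium, K_c = [FeSCN²⁺] / ([Fe³⁺]·[SCN⁻]) = 782.
(0.457) / ((0.993)·([SCN⁻])) = 782
[SCN⁻] = 5.89×10⁻⁴ mol L⁻¹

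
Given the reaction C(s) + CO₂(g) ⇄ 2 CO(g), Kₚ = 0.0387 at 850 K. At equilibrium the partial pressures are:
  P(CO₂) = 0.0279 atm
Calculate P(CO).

P(CO) = 0.0329 atm

(C is a pure solid — omitted from Kₚ.)
At equilibrium, Kₚ = P(CO)² / P(CO₂) = 0.0387.
(P(CO))² / (0.0279) = 0.0387
P(CO)² = 0.00108 ⇒ P(CO) = 0.0329 atm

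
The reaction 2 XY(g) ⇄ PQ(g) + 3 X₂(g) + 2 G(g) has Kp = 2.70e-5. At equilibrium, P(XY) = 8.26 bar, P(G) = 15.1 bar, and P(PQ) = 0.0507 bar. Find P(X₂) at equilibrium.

At equilibrium, Kp = P(PQ)·P(X₂)³·P(G)² / P(XY)² = 2.70e-5.
(0.0507)·(P(X₂))³·(15.1)² / (8.26)² = 2.70e-5
P(X₂)³ = 1.59e-4 ⇒ P(X₂) = 0.0542 bar

P(X₂) = 0.0542 bar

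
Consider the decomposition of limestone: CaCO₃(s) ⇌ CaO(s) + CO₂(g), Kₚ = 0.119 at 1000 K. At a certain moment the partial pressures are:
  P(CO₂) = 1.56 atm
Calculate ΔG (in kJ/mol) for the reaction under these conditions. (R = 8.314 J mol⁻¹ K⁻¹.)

ΔG = 21.4 kJ/mol

(CaCO₃, CaO are pure solids — omitted from Qₚ.)
Qₚ = P(CO₂) = 1.56
ΔG = RT ln(Qₚ/Kₚ) = (8.314 J mol⁻¹ K⁻¹)(1000 K) × ln(1.56/0.119)
   = (8.314 kJ/mol)(2.573) = 21.4 kJ/mol
ΔG > 0, so the forward reaction is non-spontaneous (proceeds in reverse).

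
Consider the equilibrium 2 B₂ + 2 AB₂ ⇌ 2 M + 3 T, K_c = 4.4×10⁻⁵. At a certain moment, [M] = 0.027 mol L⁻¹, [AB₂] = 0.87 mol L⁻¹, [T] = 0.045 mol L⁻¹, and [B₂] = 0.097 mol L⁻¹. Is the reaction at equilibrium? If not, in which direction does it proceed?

Q_c = [M]²·[T]³ / ([B₂]²·[AB₂]²) = (0.027)²·(0.045)³ / ((0.097)²·(0.87)²) = 9.3×10⁻⁶
Q_c = 9.3×10⁻⁶ < K_c = 4.4×10⁻⁵, so the forward reaction proceeds.

toward products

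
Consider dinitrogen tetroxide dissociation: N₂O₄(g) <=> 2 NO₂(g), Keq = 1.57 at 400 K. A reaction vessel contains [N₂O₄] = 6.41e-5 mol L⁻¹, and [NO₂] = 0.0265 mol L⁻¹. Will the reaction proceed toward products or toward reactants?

toward reactants

Q = [NO₂]² / [N₂O₄] = (0.0265)² / (6.41e-5) = 11.0
Q = 11.0 > Keq = 1.57, so the reverse reaction proceeds.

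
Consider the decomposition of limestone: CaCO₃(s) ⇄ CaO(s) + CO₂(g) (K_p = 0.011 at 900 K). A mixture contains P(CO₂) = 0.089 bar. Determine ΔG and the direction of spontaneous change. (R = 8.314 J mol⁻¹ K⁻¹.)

(CaCO₃, CaO are pure solids — omitted from Q_p.)
Q_p = P(CO₂) = 0.0890
ΔG = RT ln(Q_p/K_p) = (8.314 J mol⁻¹ K⁻¹)(900 K) × ln(0.0890/0.011)
   = (7.483 kJ/mol)(2.091) = 15.6 kJ/mol
ΔG > 0, so the forward reaction is non-spontaneous (proceeds in reverse).

ΔG = 15.6 kJ/mol; the forward reaction is non-spontaneous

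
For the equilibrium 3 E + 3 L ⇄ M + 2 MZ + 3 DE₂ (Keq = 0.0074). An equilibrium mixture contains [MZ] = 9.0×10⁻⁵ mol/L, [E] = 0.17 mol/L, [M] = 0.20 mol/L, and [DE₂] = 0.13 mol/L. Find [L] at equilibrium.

[L] = 0.0046 mol/L

At equilibrium, Keq = [M]·[MZ]²·[DE₂]³ / ([E]³·[L]³) = 0.0074.
(0.20)·(9.0×10⁻⁵)²·(0.13)³ / ((0.17)³·([L])³) = 0.0074
[L]³ = 9.79×10⁻⁸ ⇒ [L] = 0.0046 mol/L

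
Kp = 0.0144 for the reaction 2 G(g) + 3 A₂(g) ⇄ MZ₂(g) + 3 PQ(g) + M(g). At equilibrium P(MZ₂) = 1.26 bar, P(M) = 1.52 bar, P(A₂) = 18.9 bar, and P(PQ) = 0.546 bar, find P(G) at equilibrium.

At equilibrium, Kp = P(MZ₂)·P(PQ)³·P(M) / (P(G)²·P(A₂)³) = 0.0144.
(1.26)·(0.546)³·(1.52) / ((P(G))²·(18.9)³) = 0.0144
P(G)² = 0.00321 ⇒ P(G) = 0.0566 bar

P(G) = 0.0566 bar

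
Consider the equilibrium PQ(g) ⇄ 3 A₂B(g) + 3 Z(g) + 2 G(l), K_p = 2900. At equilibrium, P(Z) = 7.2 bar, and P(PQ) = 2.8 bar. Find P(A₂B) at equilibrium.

(G is a pure liquid — omitted from K_p.)
At equilibrium, K_p = P(A₂B)³·P(Z)³ / P(PQ) = 2900.
(P(A₂B))³·(7.2)³ / (2.8) = 2900
P(A₂B)³ = 21.8 ⇒ P(A₂B) = 2.8 bar

P(A₂B) = 2.8 bar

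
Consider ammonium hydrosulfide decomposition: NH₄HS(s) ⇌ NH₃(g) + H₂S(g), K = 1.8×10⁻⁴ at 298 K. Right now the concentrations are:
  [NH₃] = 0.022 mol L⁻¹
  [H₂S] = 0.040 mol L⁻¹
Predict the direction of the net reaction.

reverse (toward reactants)

(NH₄HS is a pure solid — omitted from Q.)
Q = [NH₃]·[H₂S] = (0.022)·(0.040) = 8.8×10⁻⁴
Q = 8.8×10⁻⁴ > K = 1.8×10⁻⁴, so the reverse reaction proceeds.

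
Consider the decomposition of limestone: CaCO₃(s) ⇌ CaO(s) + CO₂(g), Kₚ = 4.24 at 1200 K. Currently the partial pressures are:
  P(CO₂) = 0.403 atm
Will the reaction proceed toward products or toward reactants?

forward (toward products)

(CaCO₃, CaO are pure solids — omitted from Qₚ.)
Qₚ = P(CO₂) = 0.403
Qₚ = 0.403 < Kₚ = 4.24, so the forward reaction proceeds.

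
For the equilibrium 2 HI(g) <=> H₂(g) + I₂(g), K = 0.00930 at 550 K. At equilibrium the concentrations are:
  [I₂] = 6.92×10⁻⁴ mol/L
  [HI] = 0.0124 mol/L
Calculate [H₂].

[H₂] = 0.00207 mol/L

At equilibrium, K = [H₂]·[I₂] / [HI]² = 0.00930.
([H₂])·(6.92×10⁻⁴) / (0.0124)² = 0.00930
[H₂] = 0.00207 mol/L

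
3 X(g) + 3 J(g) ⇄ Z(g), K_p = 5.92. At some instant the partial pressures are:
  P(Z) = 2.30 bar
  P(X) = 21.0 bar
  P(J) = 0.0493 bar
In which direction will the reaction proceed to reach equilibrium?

Q_p = P(Z) / (P(X)³·P(J)³) = (2.30) / ((21.0)³·(0.0493)³) = 2.07
Q_p = 2.07 < K_p = 5.92, so the forward reaction proceeds.

in the forward direction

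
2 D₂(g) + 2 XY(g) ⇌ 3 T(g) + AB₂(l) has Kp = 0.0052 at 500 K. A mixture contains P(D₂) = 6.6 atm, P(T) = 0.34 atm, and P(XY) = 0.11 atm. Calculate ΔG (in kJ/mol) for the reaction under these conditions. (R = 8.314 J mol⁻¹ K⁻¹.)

(AB₂ is a pure liquid — omitted from Qp.)
Qp = P(T)³ / (P(D₂)²·P(XY)²) = (0.34)³ / ((6.6)²·(0.11)²) = 0.0746
ΔG = RT ln(Qp/Kp) = (8.314 J mol⁻¹ K⁻¹)(500 K) × ln(0.0746/0.0052)
   = (4.157 kJ/mol)(2.663) = 11.1 kJ/mol
ΔG > 0, so the forward reaction is non-spontaneous (proceeds in reverse).

ΔG = 11.1 kJ/mol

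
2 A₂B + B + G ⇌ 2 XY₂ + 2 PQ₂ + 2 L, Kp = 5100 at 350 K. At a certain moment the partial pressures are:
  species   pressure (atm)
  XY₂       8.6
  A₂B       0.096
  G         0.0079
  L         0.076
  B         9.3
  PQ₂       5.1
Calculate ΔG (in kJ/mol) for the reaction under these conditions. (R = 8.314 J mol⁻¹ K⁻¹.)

Qp = P(XY₂)²·P(PQ₂)²·P(L)² / (P(A₂B)²·P(B)·P(G)) = (8.6)²·(5.1)²·(0.076)² / ((0.096)²·(9.3)·(0.0079)) = 16400
ΔG = RT ln(Qp/Kp) = (8.314 J mol⁻¹ K⁻¹)(350 K) × ln(16400/5100)
   = (2.910 kJ/mol)(1.168) = 3.40 kJ/mol
ΔG > 0, so the forward reaction is non-spontaneous (proceeds in reverse).

ΔG = 3.40 kJ/mol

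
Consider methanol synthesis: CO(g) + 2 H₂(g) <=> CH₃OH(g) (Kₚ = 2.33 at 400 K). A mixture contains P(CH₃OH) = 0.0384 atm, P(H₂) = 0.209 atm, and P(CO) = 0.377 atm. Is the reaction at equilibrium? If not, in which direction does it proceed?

at equilibrium

Qₚ = P(CH₃OH) / (P(CO)·P(H₂)²) = (0.0384) / ((0.377)·(0.209)²) = 2.33
Qₚ = 2.33 = Kₚ, so the system is already at equilibrium.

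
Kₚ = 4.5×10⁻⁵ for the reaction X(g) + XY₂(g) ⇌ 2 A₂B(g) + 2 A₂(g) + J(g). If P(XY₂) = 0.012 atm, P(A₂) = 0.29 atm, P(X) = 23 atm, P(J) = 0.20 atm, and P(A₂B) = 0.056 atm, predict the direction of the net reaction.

Qₚ = P(A₂B)²·P(A₂)²·P(J) / (P(X)·P(XY₂)) = (0.056)²·(0.29)²·(0.20) / ((23)·(0.012)) = 1.9×10⁻⁴
Qₚ = 1.9×10⁻⁴ > Kₚ = 4.5×10⁻⁵, so the reverse reaction proceeds.

reverse (toward reactants)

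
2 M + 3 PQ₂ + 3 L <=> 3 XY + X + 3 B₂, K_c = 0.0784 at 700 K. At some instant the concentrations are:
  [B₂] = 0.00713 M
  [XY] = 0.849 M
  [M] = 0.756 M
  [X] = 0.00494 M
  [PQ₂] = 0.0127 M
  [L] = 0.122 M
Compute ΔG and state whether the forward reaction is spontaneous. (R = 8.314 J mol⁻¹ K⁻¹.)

Q_c = [XY]³·[X]·[B₂]³ / ([M]²·[PQ₂]³·[L]³) = (0.849)³·(0.00494)·(0.00713)³ / ((0.756)²·(0.0127)³·(0.122)³) = 0.515
ΔG = RT ln(Q_c/K_c) = (8.314 J mol⁻¹ K⁻¹)(700 K) × ln(0.515/0.0784)
   = (5.820 kJ/mol)(1.882) = 11.0 kJ/mol
ΔG > 0, so the forward reaction is non-spontaneous (proceeds in reverse).

ΔG = 11.0 kJ/mol; the forward reaction is non-spontaneous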